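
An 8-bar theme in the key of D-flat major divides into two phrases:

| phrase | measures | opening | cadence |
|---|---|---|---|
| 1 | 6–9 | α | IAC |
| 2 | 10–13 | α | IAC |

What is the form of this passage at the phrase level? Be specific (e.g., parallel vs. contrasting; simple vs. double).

Both phrases have the same opening (α) and the same cadence (imperfect authentic cadence): the second is a restatement, not a consequent, so this is a repeated phrase rather than a period.

repeated phrase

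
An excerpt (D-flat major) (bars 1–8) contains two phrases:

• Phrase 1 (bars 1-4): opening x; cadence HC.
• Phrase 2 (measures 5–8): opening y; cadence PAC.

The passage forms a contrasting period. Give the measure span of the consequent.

The phrase ending with the weaker cadence (half cadence) is the antecedent; the one ending more conclusively (perfect authentic cadence) is the consequent. The consequent is measures 5–8.

measures 5–8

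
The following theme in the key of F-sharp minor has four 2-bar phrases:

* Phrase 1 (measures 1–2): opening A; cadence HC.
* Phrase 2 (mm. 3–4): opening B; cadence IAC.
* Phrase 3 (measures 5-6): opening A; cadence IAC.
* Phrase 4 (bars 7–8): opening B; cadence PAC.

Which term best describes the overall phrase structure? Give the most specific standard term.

parallel double period

Four phrases in two halves: the first half (mm. 1–4) ends with an imperfect authentic cadence, the second (measures 5–8) with a perfect authentic cadence — a large antecedent–consequent pair, i.e. a double period.
Phrase 3 begins with the same material as phrase 1, making it parallel.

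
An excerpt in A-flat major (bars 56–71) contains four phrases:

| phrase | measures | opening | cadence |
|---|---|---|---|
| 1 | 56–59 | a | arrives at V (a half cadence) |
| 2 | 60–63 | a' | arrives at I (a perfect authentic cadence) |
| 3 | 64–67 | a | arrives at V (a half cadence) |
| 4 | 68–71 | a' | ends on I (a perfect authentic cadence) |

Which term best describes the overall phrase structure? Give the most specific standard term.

The cadence pattern HC–PAC–HC–PAC is weak–strong twice, and phrases 3–4 restate phrases 1–2: a period heard twice, not a double period (which would end weakly at phrase 2).

repeated period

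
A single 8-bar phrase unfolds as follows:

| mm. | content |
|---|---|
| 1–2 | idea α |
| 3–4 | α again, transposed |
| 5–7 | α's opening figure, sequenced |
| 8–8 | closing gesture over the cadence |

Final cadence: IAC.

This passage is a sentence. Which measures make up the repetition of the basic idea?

The presentation of a sentence is the basic idea (mm. 1-2) plus its repetition (bars 3–4); the repetition of the basic idea is therefore mm. 3–4.

measures 3–4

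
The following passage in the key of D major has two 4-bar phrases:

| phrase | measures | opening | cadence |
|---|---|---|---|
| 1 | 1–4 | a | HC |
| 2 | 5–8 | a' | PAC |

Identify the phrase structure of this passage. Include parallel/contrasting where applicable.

parallel period

Phrase 1 ends with a half cadence (weaker) and phrase 2 with a perfect authentic cadence (stronger): antecedent + consequent = a period.
The two phrases open with the same material (a / a'), so the period is parallel.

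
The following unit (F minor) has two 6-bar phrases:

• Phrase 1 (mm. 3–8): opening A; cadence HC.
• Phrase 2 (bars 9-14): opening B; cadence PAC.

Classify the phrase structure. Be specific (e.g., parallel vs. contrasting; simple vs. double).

contrasting period

Phrase 1 ends with a half cadence (weaker) and phrase 2 with a perfect authentic cadence (stronger): antecedent + consequent = a period.
The two phrases open with different material (A / B), so the period is contrasting.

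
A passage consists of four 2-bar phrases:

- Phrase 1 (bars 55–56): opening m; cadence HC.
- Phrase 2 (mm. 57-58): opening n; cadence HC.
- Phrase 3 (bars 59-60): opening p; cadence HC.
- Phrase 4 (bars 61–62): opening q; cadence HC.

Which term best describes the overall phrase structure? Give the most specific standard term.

phrase group

Phrase 4 ends with a half cadence, no stronger than phrase 2's half cadence, so the four phrases do not form a double period; nor do phrases 3–4 duplicate 1–2, so it is not a repeated period. With no phrase reaching a conclusive cadence, the passage is a phrase group.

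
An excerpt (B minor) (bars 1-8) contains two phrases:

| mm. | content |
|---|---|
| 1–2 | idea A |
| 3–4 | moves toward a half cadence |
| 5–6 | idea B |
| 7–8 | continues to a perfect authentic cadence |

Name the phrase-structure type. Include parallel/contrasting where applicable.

Phrase 1 ends with a half cadence (weaker) and phrase 2 with a perfect authentic cadence (stronger): antecedent + consequent = a period.
The two phrases open with different material (A / B), so the period is contrasting.

contrasting period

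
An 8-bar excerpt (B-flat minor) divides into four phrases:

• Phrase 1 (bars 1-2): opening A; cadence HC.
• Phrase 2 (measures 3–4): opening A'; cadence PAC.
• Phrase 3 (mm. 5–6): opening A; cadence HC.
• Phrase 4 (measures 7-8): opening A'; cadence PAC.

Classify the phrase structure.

repeated period

The cadence pattern HC–PAC–HC–PAC is weak–strong twice, and phrases 3–4 restate phrases 1–2: a period heard twice, not a double period (which would end weakly at phrase 2).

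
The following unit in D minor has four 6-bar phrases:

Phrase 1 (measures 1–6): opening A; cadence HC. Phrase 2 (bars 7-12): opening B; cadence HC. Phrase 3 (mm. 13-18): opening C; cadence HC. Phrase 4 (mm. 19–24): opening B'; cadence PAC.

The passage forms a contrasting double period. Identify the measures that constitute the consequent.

measures 13–24

In a double period the four phrases pair into a large antecedent (phrases 1–2, ending half cadence) and a large consequent (phrases 3–4, ending perfect authentic cadence). The consequent spans measures 13–24.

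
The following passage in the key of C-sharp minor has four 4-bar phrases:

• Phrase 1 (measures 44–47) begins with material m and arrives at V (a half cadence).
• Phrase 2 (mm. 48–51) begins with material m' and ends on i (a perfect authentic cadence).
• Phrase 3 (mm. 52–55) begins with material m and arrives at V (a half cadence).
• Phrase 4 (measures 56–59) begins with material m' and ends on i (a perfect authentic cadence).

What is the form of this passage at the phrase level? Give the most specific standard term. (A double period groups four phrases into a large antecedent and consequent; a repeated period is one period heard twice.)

The cadence pattern HC–PAC–HC–PAC is weak–strong twice, and phrases 3–4 restate phrases 1–2: a period heard twice, not a double period (which would end weakly at phrase 2).

repeated period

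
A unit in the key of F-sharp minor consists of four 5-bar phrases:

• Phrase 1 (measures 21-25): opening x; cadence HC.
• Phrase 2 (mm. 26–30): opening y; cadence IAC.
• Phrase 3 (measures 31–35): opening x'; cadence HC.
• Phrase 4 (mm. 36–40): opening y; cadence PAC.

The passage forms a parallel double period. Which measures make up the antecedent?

In a double period the first pair of phrases (ending imperfect authentic cadence) is the large antecedent and the second pair (ending perfect authentic cadence) is the large consequent; the antecedent is measures 21–30.

measures 21–30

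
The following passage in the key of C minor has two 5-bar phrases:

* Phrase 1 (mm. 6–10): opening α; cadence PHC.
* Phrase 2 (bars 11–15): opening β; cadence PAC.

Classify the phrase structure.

Phrase 1 ends with a Phrygian half cadence (weaker) and phrase 2 with a perfect authentic cadence (stronger): antecedent + consequent = a period.
The two phrases open with different material (α / β), so the period is contrasting.

contrasting period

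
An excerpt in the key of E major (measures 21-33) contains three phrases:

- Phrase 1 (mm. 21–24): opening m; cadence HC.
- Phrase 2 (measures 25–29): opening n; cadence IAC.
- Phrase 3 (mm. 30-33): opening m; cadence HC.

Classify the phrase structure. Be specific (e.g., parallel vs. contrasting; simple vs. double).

phrase group

The final phrase closes with a half cadence, which is not stronger than the preceding imperfect authentic cadence; the 3 phrases lack an overall antecedent–consequent design and so form a phrase group.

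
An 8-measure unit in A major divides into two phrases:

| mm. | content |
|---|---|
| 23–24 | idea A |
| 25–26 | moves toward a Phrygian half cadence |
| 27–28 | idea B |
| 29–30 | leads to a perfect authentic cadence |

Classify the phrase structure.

contrasting period

Phrase 1 ends with a Phrygian half cadence (weaker) and phrase 2 with a perfect authentic cadence (stronger): antecedent + consequent = a period.
The two phrases open with different material (A / B), so the period is contrasting.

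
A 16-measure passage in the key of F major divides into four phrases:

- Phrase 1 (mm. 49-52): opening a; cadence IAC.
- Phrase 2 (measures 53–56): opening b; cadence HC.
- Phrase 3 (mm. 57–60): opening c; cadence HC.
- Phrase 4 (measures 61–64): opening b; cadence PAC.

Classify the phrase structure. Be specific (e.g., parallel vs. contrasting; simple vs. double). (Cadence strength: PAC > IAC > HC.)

Four phrases in two halves: the first half (mm. 49-56) ends with a half cadence, the second (measures 57–64) with a perfect authentic cadence — a large antecedent–consequent pair, i.e. a double period.
Phrase 3 begins with different material from phrase 1, making it contrasting.

contrasting double period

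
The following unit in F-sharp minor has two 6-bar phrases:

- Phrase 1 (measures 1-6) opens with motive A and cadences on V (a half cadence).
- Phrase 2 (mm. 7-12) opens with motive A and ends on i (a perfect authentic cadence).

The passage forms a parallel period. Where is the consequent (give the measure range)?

The antecedent is the phrase ending with the weaker cadence (half cadence, phrase 1) and the consequent the one ending more conclusively (perfect authentic cadence, phrase 2); the consequent is mm. 7–12.

measures 7–12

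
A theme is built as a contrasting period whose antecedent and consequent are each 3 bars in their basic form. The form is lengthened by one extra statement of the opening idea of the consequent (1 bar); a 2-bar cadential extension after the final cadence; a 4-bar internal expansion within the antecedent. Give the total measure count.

13 measures

Basic contrasting period: 3 + 3 = 6 bars.
6 (basic form) + 1 (extra statement) + 2 (cadential extension) + 4 (internal expansion) = 13.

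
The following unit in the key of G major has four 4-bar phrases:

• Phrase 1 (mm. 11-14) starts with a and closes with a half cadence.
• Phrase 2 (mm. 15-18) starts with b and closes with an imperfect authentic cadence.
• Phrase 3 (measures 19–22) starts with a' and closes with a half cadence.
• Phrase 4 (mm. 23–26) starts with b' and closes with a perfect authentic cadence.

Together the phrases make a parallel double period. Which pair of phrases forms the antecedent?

In a double period the first pair of phrases (ending imperfect authentic cadence) is the large antecedent and the second pair (ending perfect authentic cadence) is the large consequent; the antecedent is phrases 1 and 2.

phrases 1 and 2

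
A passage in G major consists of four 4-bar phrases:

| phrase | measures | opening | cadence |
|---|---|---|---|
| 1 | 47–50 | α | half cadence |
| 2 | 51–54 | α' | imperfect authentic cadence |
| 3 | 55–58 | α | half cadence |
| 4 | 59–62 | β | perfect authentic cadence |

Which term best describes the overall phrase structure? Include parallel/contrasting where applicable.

parallel double period

Four phrases in two halves: the first half (measures 47-54) ends with an imperfect authentic cadence, the second (bars 55–62) with a perfect authentic cadence — a large antecedent–consequent pair, i.e. a double period.
Phrase 3 begins with the same material as phrase 1, making it parallel.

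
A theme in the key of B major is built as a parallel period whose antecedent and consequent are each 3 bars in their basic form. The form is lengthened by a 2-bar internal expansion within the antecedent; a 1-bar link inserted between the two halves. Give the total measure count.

9 measures

Basic parallel period: 3 + 3 = 6 bars.
6 (basic form) + 2 (internal expansion) + 1 (link) = 9.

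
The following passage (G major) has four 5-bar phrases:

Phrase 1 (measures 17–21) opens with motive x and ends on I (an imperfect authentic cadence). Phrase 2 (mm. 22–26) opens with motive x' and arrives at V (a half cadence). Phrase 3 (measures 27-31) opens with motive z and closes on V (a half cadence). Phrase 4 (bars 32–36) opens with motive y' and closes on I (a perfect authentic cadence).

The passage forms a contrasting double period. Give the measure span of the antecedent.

measures 17–26

In a double period the first pair of phrases (ending half cadence) is the large antecedent and the second pair (ending perfect authentic cadence) is the large consequent; the antecedent is measures 17–26.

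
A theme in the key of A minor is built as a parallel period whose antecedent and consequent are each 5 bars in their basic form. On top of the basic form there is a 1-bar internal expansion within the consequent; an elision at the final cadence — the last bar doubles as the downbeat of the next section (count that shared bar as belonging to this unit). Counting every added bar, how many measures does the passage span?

11 measures

Basic parallel period: 5 + 5 = 10 bars.
10 (basic form) + 1 (internal expansion) = 11.
The elision shares a bar with the next section but does not change this unit's count.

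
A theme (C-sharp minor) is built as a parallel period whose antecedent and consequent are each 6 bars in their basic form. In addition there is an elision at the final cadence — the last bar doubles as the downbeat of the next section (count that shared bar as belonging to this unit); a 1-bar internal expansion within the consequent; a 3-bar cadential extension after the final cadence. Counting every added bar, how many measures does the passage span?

Basic parallel period: 6 + 6 = 12 bars.
12 (basic form) + 1 (internal expansion) + 3 (cadential extension) = 16.
The elision shares a bar with the next section but does not change this unit's count.

16 measures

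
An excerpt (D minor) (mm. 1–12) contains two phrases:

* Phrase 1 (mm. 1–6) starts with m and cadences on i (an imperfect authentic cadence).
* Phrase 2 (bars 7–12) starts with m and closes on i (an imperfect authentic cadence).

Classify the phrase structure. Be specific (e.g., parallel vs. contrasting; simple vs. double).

Both phrases have the same opening (m) and the same cadence (imperfect authentic cadence): the second is a restatement, not a consequent, so this is a repeated phrase rather than a period.

repeated phrase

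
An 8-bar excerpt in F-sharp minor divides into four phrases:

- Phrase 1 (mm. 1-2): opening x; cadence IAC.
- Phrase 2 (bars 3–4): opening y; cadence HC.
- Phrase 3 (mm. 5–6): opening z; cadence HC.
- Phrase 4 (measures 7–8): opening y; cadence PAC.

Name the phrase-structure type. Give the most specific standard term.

contrasting double period

Four phrases in two halves: the first half (mm. 1–4) ends with a half cadence, the second (bars 5–8) with a perfect authentic cadence — a large antecedent–consequent pair, i.e. a double period.
Phrase 3 begins with different material from phrase 1, making it contrasting.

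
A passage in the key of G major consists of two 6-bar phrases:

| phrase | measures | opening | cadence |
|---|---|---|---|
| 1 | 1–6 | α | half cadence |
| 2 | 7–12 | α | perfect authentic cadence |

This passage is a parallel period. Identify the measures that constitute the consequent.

measures 7–12

The antecedent is the phrase ending with the weaker cadence (half cadence, phrase 1) and the consequent the one ending more conclusively (perfect authentic cadence, phrase 2); the consequent is mm. 7–12.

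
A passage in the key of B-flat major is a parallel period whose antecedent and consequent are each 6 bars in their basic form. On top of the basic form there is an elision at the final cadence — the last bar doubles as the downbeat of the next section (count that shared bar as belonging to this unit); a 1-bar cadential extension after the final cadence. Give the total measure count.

13 measures

Basic parallel period: 6 + 6 = 12 bars.
12 (basic form) + 1 (cadential extension) = 13.
The elision shares a bar with the next section but does not change this unit's count.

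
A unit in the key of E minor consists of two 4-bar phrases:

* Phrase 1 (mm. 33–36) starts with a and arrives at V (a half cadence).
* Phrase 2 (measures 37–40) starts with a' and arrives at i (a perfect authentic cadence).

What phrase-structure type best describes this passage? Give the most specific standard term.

parallel period

Phrase 1 ends with a half cadence (weaker) and phrase 2 with a perfect authentic cadence (stronger): antecedent + consequent = a period.
The two phrases open with the same material (a / a'), so the period is parallel.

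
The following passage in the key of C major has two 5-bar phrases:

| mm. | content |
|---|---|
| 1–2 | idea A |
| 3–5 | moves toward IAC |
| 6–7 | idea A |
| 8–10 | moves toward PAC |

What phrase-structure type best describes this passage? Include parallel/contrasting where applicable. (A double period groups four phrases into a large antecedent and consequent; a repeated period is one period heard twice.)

parallel period

Phrase 1 ends with an imperfect authentic cadence (weaker) and phrase 2 with a perfect authentic cadence (stronger): antecedent + consequent = a period.
The two phrases open with the same material (A / A), so the period is parallel.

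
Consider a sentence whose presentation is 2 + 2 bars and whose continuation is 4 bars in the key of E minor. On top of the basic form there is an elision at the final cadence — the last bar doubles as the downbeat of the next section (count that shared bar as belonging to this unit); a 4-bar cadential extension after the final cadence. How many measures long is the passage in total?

Basic sentence: 2 + 2 + 4 = 8 bars.
8 (basic form) + 4 (cadential extension) = 12.
The elision shares a bar with the next section but does not change this unit's count.

12 measures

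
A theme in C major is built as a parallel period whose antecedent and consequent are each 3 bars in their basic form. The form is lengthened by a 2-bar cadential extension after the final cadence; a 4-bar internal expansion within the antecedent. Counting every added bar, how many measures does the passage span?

12 measures

Basic parallel period: 3 + 3 = 6 bars.
6 (basic form) + 2 (cadential extension) + 4 (internal expansion) = 12.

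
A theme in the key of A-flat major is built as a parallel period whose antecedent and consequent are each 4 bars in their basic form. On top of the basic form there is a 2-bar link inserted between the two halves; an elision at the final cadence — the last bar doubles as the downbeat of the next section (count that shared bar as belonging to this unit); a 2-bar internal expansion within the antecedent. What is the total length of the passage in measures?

12 measures

Basic parallel period: 4 + 4 = 8 bars.
8 (basic form) + 2 (link) + 2 (internal expansion) = 12.
The elision shares a bar with the next section but does not change this unit's count.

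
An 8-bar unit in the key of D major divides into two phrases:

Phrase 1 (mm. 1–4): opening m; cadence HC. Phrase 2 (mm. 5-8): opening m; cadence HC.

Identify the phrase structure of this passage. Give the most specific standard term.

repeated phrase

Both phrases have the same opening (m) and the same cadence (half cadence): the second is a restatement, not a consequent, so this is a repeated phrase rather than a period.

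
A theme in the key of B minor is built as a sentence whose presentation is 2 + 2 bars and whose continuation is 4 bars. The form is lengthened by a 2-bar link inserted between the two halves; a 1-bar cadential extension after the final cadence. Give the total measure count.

11 measures

Basic sentence: 2 + 2 + 4 = 8 bars.
8 (basic form) + 2 (link) + 1 (cadential extension) = 11.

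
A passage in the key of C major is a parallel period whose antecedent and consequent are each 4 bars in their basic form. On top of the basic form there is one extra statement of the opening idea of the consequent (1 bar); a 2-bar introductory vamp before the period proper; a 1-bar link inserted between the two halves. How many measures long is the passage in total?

Basic parallel period: 4 + 4 = 8 bars.
8 (basic form) + 1 (extra statement) + 2 (introduction) + 1 (link) = 12.

12 measures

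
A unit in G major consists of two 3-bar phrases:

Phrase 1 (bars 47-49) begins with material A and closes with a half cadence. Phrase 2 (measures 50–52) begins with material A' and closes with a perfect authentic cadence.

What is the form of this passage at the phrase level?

parallel period

Phrase 1 ends with a half cadence (weaker) and phrase 2 with a perfect authentic cadence (stronger): antecedent + consequent = a period.
The two phrases open with the same material (A / A'), so the period is parallel.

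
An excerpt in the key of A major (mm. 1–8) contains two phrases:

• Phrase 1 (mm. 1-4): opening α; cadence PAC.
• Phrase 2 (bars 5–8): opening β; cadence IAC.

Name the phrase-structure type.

phrase group

The second phrase closes with an imperfect authentic cadence, which is not stronger than the first phrase's perfect authentic cadence; without a weak→strong cadential pair there is no antecedent–consequent relationship, so this is a phrase group rather than a period.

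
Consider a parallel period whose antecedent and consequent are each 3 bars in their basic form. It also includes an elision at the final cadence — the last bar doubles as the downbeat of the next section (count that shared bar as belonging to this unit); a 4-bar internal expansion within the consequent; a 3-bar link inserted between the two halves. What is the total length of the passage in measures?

Basic parallel period: 3 + 3 = 6 bars.
6 (basic form) + 4 (internal expansion) + 3 (link) = 13.
The elision shares a bar with the next section but does not change this unit's count.

13 measures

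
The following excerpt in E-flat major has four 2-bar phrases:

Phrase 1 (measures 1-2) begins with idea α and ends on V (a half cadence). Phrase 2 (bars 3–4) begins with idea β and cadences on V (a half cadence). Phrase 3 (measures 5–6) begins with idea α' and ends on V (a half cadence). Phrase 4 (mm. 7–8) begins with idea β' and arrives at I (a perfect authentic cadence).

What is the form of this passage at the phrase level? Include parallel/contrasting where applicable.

Four phrases in two halves: the first half (bars 1–4) ends with a half cadence, the second (bars 5–8) with a perfect authentic cadence — a large antecedent–consequent pair, i.e. a double period.
Phrase 3 begins with the same material as phrase 1, making it parallel.

parallel double period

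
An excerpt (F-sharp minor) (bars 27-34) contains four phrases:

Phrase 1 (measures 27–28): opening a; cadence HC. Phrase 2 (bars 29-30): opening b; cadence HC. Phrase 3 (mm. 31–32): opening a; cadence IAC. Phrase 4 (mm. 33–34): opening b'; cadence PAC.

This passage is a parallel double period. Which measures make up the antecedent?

In a double period the four phrases pair into a large antecedent (phrases 1–2, ending half cadence) and a large consequent (phrases 3–4, ending perfect authentic cadence). The antecedent spans mm. 27–30.

measures 27–30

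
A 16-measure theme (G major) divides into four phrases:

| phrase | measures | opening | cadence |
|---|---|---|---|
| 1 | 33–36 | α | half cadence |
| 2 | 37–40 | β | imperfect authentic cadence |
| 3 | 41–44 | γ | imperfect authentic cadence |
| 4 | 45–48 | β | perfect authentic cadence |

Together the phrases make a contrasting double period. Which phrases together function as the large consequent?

phrases 3 and 4

In a double period the first pair of phrases (ending imperfect authentic cadence) is the large antecedent and the second pair (ending perfect authentic cadence) is the large consequent; the consequent is phrases 3 and 4.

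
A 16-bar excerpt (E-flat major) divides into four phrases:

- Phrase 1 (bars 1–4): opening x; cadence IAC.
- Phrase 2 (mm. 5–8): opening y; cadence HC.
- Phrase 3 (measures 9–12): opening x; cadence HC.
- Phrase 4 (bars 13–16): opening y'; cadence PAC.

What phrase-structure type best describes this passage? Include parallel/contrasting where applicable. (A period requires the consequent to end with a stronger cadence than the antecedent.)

parallel double period

Four phrases in two halves: the first half (bars 1-8) ends with a half cadence, the second (mm. 9–16) with a perfect authentic cadence — a large antecedent–consequent pair, i.e. a double period.
Phrase 3 begins with the same material as phrase 1, making it parallel.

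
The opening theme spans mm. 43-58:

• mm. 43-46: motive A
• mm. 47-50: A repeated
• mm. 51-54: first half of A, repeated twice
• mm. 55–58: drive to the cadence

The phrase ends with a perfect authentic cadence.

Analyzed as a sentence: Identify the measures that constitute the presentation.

measures 43–50

The presentation of a sentence is the basic idea (bars 43–46) plus its repetition (measures 47–50); the presentation is therefore mm. 43-50.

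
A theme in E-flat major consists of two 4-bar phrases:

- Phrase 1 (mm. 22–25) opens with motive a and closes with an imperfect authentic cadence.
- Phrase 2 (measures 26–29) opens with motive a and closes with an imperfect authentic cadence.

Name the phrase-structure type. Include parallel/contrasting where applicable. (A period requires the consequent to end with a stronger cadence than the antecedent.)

repeated phrase

Both phrases have the same opening (a) and the same cadence (imperfect authentic cadence): the second is a restatement, not a consequent, so this is a repeated phrase rather than a period.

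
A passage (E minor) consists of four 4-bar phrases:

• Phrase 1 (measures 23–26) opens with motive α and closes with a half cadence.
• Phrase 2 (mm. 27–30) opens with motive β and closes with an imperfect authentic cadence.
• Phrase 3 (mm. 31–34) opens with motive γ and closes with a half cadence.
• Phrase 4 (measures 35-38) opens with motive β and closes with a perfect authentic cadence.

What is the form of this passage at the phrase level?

contrasting double period

Four phrases in two halves: the first half (bars 23–30) ends with an imperfect authentic cadence, the second (measures 31–38) with a perfect authentic cadence — a large antecedent–consequent pair, i.e. a double period.
Phrase 3 begins with different material from phrase 1, making it contrasting.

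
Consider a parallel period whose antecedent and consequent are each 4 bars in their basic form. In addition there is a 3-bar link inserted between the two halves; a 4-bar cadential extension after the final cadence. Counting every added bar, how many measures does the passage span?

15 measures

Basic parallel period: 4 + 4 = 8 bars.
8 (basic form) + 3 (link) + 4 (cadential extension) = 15.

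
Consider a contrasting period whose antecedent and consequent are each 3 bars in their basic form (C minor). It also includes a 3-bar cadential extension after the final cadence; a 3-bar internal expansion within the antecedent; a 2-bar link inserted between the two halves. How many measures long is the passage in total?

14 measures

Basic contrasting period: 3 + 3 = 6 bars.
6 (basic form) + 3 (cadential extension) + 3 (internal expansion) + 2 (link) = 14.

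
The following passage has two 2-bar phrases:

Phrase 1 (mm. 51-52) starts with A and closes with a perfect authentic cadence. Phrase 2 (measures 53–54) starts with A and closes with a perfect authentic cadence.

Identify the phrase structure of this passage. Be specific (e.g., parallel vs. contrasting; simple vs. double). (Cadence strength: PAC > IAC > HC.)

Both phrases have the same opening (A) and the same cadence (perfect authentic cadence): the second is a restatement, not a consequent, so this is a repeated phrase rather than a period.

repeated phrase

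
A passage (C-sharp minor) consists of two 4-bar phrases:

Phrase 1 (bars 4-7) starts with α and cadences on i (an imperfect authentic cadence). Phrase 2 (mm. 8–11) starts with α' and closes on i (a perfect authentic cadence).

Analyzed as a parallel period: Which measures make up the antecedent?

The antecedent is the phrase ending with the weaker cadence (imperfect authentic cadence, phrase 1) and the consequent the one ending more conclusively (perfect authentic cadence, phrase 2); the antecedent is bars 4–7.

measures 4–7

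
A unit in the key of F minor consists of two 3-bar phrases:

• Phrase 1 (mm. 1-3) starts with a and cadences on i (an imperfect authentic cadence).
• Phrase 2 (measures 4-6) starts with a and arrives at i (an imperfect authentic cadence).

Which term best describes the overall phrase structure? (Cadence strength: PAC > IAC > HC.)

repeated phrase

Both phrases have the same opening (a) and the same cadence (imperfect authentic cadence): the second is a restatement, not a consequent, so this is a repeated phrase rather than a period.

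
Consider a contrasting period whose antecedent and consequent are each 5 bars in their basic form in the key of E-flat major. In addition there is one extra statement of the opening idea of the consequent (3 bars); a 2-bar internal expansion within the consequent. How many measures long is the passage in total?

Basic contrasting period: 5 + 5 = 10 bars.
10 (basic form) + 3 (extra statement) + 2 (internal expansion) = 15.

15 measures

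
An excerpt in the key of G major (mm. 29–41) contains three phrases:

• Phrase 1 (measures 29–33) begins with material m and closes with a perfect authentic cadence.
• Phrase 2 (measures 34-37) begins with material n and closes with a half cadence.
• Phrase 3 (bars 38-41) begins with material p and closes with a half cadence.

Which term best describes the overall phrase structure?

phrase group

The final phrase closes with a half cadence, which is not stronger than the preceding half cadence; the 3 phrases lack an overall antecedent–consequent design and so form a phrase group.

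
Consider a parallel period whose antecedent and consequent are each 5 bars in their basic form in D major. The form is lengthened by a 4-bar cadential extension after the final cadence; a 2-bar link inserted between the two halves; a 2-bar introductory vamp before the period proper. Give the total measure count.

18 measures

Basic parallel period: 5 + 5 = 10 bars.
10 (basic form) + 4 (cadential extension) + 2 (link) + 2 (introduction) = 18.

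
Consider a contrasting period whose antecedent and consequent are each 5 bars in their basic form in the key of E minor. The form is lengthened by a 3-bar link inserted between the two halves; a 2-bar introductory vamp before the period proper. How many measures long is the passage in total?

Basic contrasting period: 5 + 5 = 10 bars.
10 (basic form) + 3 (link) + 2 (introduction) = 15.

15 measures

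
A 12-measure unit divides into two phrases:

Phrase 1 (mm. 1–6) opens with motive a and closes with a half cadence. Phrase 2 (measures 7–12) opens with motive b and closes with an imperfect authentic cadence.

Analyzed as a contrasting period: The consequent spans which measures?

The antecedent is the phrase ending with the weaker cadence (half cadence, phrase 1) and the consequent the one ending more conclusively (imperfect authentic cadence, phrase 2); the consequent is mm. 7–12.

measures 7–12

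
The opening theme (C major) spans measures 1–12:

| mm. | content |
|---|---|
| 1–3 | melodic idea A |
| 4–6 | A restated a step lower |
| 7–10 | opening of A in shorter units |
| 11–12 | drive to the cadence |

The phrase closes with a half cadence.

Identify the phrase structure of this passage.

Basic idea (measures 1-3) + its repetition (mm. 4–6) form the presentation; fragmentation and cadence (mm. 7–12) form the continuation — the 12-bar whole is a sentence.

sentence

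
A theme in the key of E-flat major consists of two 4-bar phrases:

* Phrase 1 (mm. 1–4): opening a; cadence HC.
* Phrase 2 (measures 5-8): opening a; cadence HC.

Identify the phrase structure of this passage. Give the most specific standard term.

Both phrases have the same opening (a) and the same cadence (half cadence): the second is a restatement, not a consequent, so this is a repeated phrase rather than a period.

repeated phrase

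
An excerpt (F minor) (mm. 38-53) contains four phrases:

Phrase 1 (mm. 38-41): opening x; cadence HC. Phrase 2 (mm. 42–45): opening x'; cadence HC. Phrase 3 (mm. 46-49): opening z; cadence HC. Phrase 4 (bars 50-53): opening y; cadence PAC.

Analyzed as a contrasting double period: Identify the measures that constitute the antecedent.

measures 38–45

In a double period the four phrases pair into a large antecedent (phrases 1–2, ending half cadence) and a large consequent (phrases 3–4, ending perfect authentic cadence). The antecedent spans measures 38–45.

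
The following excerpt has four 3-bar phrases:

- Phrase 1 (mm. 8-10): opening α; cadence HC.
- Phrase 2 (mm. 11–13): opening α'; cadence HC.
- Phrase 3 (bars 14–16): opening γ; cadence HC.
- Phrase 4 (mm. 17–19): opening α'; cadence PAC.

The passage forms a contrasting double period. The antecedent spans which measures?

measures 8–13

In a double period the four phrases pair into a large antecedent (phrases 1–2, ending half cadence) and a large consequent (phrases 3–4, ending perfect authentic cadence). The antecedent spans mm. 8–13.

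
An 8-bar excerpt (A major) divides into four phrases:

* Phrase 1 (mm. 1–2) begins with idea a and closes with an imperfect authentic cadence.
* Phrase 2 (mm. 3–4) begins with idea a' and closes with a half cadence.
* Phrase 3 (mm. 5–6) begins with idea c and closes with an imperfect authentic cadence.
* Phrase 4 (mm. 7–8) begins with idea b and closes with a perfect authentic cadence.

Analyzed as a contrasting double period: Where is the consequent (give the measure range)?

In a double period the four phrases pair into a large antecedent (phrases 1–2, ending half cadence) and a large consequent (phrases 3–4, ending perfect authentic cadence). The consequent spans mm. 5-8.

measures 5–8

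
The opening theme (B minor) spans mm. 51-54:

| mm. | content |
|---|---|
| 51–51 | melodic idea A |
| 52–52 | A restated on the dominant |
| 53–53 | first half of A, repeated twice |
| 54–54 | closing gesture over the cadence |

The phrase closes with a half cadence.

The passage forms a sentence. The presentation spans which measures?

measures 51–52

The presentation of a sentence is the basic idea (measure 51) plus its repetition (m. 52); the presentation is therefore bars 51–52.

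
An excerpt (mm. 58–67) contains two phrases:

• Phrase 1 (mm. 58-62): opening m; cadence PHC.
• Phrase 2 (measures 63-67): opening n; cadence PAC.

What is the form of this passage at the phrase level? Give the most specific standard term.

Phrase 1 ends with a Phrygian half cadence (weaker) and phrase 2 with a perfect authentic cadence (stronger): antecedent + consequent = a period.
The two phrases open with different material (m / n), so the period is contrasting.

contrasting period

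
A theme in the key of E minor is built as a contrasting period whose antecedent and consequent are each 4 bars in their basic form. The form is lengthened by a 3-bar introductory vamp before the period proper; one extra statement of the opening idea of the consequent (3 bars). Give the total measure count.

Basic contrasting period: 4 + 4 = 8 bars.
8 (basic form) + 3 (introduction) + 3 (extra statement) = 14.

14 measures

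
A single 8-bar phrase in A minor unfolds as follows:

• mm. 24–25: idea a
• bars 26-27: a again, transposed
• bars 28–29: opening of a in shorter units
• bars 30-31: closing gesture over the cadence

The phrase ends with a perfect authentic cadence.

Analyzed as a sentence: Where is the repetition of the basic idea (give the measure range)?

The presentation of a sentence is the basic idea (bars 24-25) plus its repetition (bars 26–27); the repetition of the basic idea is therefore mm. 26-27.

measures 26–27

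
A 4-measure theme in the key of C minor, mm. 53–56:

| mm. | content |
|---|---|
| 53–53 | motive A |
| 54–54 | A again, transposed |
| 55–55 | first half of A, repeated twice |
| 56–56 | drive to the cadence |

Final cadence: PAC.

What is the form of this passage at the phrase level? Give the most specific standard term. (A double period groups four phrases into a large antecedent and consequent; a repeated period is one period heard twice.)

Basic idea (m. 53) + its repetition (bar 54) form the presentation; fragmentation and cadence (mm. 55-56) form the continuation — the 4-bar whole is a sentence.

sentence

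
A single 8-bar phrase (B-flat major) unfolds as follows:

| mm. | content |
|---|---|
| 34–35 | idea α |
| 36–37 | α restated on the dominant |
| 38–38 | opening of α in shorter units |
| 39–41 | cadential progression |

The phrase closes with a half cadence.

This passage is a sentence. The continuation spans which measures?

After the presentation (measures 34–37), the continuation covers the fragmentation through the cadence: mm. 38-41.

measures 38–41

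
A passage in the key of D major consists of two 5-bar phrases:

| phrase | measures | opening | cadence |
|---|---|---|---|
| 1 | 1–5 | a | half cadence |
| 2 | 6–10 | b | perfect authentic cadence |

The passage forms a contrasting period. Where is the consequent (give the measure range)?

measures 6–10

The antecedent is the phrase ending with the weaker cadence (half cadence, phrase 1) and the consequent the one ending more conclusively (perfect authentic cadence, phrase 2); the consequent is mm. 6–10.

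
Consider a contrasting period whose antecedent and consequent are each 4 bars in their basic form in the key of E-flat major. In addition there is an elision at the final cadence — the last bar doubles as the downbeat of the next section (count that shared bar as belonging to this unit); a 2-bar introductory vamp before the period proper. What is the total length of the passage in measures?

Basic contrasting period: 4 + 4 = 8 bars.
8 (basic form) + 2 (introduction) = 10.
The elision shares a bar with the next section but does not change this unit's count.

10 measures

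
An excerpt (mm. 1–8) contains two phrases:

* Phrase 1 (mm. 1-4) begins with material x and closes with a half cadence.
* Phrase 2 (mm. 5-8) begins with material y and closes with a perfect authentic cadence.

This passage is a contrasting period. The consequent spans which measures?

The antecedent is the phrase ending with the weaker cadence (half cadence, phrase 1) and the consequent the one ending more conclusively (perfect authentic cadence, phrase 2); the consequent is mm. 5–8.

measures 5–8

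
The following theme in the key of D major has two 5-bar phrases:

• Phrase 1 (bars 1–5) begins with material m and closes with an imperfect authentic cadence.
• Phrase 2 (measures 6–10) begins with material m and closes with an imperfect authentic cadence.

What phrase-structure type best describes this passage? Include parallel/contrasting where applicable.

Both phrases have the same opening (m) and the same cadence (imperfect authentic cadence): the second is a restatement, not a consequent, so this is a repeated phrase rather than a period.

repeated phrase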